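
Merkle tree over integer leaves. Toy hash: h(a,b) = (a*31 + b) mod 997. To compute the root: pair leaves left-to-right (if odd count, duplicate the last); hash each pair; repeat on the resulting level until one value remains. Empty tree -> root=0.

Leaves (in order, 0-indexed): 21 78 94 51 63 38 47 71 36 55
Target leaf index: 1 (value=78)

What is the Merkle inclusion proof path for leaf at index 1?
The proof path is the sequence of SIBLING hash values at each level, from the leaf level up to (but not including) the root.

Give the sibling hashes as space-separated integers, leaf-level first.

L0 (leaves): [21, 78, 94, 51, 63, 38, 47, 71, 36, 55], target index=1
L1: h(21,78)=(21*31+78)%997=729 [pair 0] h(94,51)=(94*31+51)%997=971 [pair 1] h(63,38)=(63*31+38)%997=994 [pair 2] h(47,71)=(47*31+71)%997=531 [pair 3] h(36,55)=(36*31+55)%997=174 [pair 4] -> [729, 971, 994, 531, 174]
  Sibling for proof at L0: 21
L2: h(729,971)=(729*31+971)%997=639 [pair 0] h(994,531)=(994*31+531)%997=438 [pair 1] h(174,174)=(174*31+174)%997=583 [pair 2] -> [639, 438, 583]
  Sibling for proof at L1: 971
L3: h(639,438)=(639*31+438)%997=307 [pair 0] h(583,583)=(583*31+583)%997=710 [pair 1] -> [307, 710]
  Sibling for proof at L2: 438
L4: h(307,710)=(307*31+710)%997=257 [pair 0] -> [257]
  Sibling for proof at L3: 710
Root: 257
Proof path (sibling hashes from leaf to root): [21, 971, 438, 710]

Answer: 21 971 438 710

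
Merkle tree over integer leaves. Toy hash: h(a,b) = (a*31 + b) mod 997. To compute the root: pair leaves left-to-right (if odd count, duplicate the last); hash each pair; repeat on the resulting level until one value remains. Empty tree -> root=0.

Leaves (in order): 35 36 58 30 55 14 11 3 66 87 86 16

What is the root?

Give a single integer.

Answer: 204

Derivation:
L0: [35, 36, 58, 30, 55, 14, 11, 3, 66, 87, 86, 16]
L1: h(35,36)=(35*31+36)%997=124 h(58,30)=(58*31+30)%997=831 h(55,14)=(55*31+14)%997=722 h(11,3)=(11*31+3)%997=344 h(66,87)=(66*31+87)%997=139 h(86,16)=(86*31+16)%997=688 -> [124, 831, 722, 344, 139, 688]
L2: h(124,831)=(124*31+831)%997=687 h(722,344)=(722*31+344)%997=792 h(139,688)=(139*31+688)%997=12 -> [687, 792, 12]
L3: h(687,792)=(687*31+792)%997=155 h(12,12)=(12*31+12)%997=384 -> [155, 384]
L4: h(155,384)=(155*31+384)%997=204 -> [204]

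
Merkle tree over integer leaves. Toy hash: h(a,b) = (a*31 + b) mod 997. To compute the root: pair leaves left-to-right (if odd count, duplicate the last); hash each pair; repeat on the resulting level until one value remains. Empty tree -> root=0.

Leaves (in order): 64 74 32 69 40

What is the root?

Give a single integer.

Answer: 760

Derivation:
L0: [64, 74, 32, 69, 40]
L1: h(64,74)=(64*31+74)%997=64 h(32,69)=(32*31+69)%997=64 h(40,40)=(40*31+40)%997=283 -> [64, 64, 283]
L2: h(64,64)=(64*31+64)%997=54 h(283,283)=(283*31+283)%997=83 -> [54, 83]
L3: h(54,83)=(54*31+83)%997=760 -> [760]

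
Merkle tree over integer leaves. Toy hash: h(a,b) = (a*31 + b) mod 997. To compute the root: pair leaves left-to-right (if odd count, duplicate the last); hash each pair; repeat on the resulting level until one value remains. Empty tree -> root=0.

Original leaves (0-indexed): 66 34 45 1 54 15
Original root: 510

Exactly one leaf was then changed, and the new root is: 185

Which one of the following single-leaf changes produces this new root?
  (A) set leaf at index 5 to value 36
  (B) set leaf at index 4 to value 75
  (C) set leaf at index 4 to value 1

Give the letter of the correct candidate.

Original leaves: [66, 34, 45, 1, 54, 15]
Target new root: 185
Try each candidate change and compute the resulting root:
Candidate A: set leaf[5] = 36 -> leaves = [66, 34, 45, 1, 54, 36]
  L0: [66, 34, 45, 1, 54, 36]
  L1: h(66,34)=(66*31+34)%997=86 h(45,1)=(45*31+1)%997=399 h(54,36)=(54*31+36)%997=713 -> [86, 399, 713]
  L2: h(86,399)=(86*31+399)%997=74 h(713,713)=(713*31+713)%997=882 -> [74, 882]
  L3: h(74,882)=(74*31+882)%997=185 -> [185]
  root = 185 == target 185  ** MATCH **
Candidate B: set leaf[4] = 75 -> leaves = [66, 34, 45, 1, 75, 15]
  L0: [66, 34, 45, 1, 75, 15]
  L1: h(66,34)=(66*31+34)%997=86 h(45,1)=(45*31+1)%997=399 h(75,15)=(75*31+15)%997=346 -> [86, 399, 346]
  L2: h(86,399)=(86*31+399)%997=74 h(346,346)=(346*31+346)%997=105 -> [74, 105]
  L3: h(74,105)=(74*31+105)%997=405 -> [405]
  root = 405 != target 185
Candidate C: set leaf[4] = 1 -> leaves = [66, 34, 45, 1, 1, 15]
  L0: [66, 34, 45, 1, 1, 15]
  L1: h(66,34)=(66*31+34)%997=86 h(45,1)=(45*31+1)%997=399 h(1,15)=(1*31+15)%997=46 -> [86, 399, 46]
  L2: h(86,399)=(86*31+399)%997=74 h(46,46)=(46*31+46)%997=475 -> [74, 475]
  L3: h(74,475)=(74*31+475)%997=775 -> [775]
  root = 775 != target 185
Candidate A produces the target root.

Answer: A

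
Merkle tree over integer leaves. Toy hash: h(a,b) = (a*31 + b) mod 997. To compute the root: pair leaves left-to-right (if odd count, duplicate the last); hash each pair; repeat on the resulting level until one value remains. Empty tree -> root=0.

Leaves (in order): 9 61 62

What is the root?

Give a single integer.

Answer: 560

Derivation:
L0: [9, 61, 62]
L1: h(9,61)=(9*31+61)%997=340 h(62,62)=(62*31+62)%997=987 -> [340, 987]
L2: h(340,987)=(340*31+987)%997=560 -> [560]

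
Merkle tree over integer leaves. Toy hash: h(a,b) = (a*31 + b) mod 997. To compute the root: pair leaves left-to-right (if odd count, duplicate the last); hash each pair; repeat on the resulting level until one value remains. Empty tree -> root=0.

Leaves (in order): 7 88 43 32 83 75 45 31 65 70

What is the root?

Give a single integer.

Answer: 495

Derivation:
L0: [7, 88, 43, 32, 83, 75, 45, 31, 65, 70]
L1: h(7,88)=(7*31+88)%997=305 h(43,32)=(43*31+32)%997=368 h(83,75)=(83*31+75)%997=654 h(45,31)=(45*31+31)%997=429 h(65,70)=(65*31+70)%997=91 -> [305, 368, 654, 429, 91]
L2: h(305,368)=(305*31+368)%997=850 h(654,429)=(654*31+429)%997=763 h(91,91)=(91*31+91)%997=918 -> [850, 763, 918]
L3: h(850,763)=(850*31+763)%997=194 h(918,918)=(918*31+918)%997=463 -> [194, 463]
L4: h(194,463)=(194*31+463)%997=495 -> [495]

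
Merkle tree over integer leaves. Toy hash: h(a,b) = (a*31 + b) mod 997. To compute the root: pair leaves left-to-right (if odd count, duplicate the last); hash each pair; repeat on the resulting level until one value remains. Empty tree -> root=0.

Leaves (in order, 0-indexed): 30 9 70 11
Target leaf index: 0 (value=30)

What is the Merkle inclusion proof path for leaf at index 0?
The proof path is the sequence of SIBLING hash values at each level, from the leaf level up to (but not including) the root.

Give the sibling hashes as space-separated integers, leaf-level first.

Answer: 9 187

Derivation:
L0 (leaves): [30, 9, 70, 11], target index=0
L1: h(30,9)=(30*31+9)%997=939 [pair 0] h(70,11)=(70*31+11)%997=187 [pair 1] -> [939, 187]
  Sibling for proof at L0: 9
L2: h(939,187)=(939*31+187)%997=383 [pair 0] -> [383]
  Sibling for proof at L1: 187
Root: 383
Proof path (sibling hashes from leaf to root): [9, 187]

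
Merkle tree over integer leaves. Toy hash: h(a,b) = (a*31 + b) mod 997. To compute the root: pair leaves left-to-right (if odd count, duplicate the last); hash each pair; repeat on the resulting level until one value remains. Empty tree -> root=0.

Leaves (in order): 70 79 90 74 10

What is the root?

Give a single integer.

L0: [70, 79, 90, 74, 10]
L1: h(70,79)=(70*31+79)%997=255 h(90,74)=(90*31+74)%997=870 h(10,10)=(10*31+10)%997=320 -> [255, 870, 320]
L2: h(255,870)=(255*31+870)%997=799 h(320,320)=(320*31+320)%997=270 -> [799, 270]
L3: h(799,270)=(799*31+270)%997=114 -> [114]

Answer: 114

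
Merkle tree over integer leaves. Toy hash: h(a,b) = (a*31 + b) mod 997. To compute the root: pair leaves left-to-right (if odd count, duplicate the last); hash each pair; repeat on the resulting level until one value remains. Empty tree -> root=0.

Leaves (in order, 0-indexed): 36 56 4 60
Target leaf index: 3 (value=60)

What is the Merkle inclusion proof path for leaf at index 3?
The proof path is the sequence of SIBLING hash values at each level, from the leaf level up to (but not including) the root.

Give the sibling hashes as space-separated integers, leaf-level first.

L0 (leaves): [36, 56, 4, 60], target index=3
L1: h(36,56)=(36*31+56)%997=175 [pair 0] h(4,60)=(4*31+60)%997=184 [pair 1] -> [175, 184]
  Sibling for proof at L0: 4
L2: h(175,184)=(175*31+184)%997=624 [pair 0] -> [624]
  Sibling for proof at L1: 175
Root: 624
Proof path (sibling hashes from leaf to root): [4, 175]

Answer: 4 175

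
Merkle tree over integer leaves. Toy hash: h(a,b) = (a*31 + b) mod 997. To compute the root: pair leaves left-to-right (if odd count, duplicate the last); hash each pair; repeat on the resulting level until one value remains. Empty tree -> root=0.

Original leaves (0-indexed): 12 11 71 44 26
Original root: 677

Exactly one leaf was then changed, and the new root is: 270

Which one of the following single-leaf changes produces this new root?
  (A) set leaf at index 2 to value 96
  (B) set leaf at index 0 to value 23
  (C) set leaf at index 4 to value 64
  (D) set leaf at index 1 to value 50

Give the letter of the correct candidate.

Original leaves: [12, 11, 71, 44, 26]
Target new root: 270
Try each candidate change and compute the resulting root:
Candidate A: set leaf[2] = 96 -> leaves = [12, 11, 96, 44, 26]
  L0: [12, 11, 96, 44, 26]
  L1: h(12,11)=(12*31+11)%997=383 h(96,44)=(96*31+44)%997=29 h(26,26)=(26*31+26)%997=832 -> [383, 29, 832]
  L2: h(383,29)=(383*31+29)%997=935 h(832,832)=(832*31+832)%997=702 -> [935, 702]
  L3: h(935,702)=(935*31+702)%997=774 -> [774]
  root = 774 != target 270
Candidate B: set leaf[0] = 23 -> leaves = [23, 11, 71, 44, 26]
  L0: [23, 11, 71, 44, 26]
  L1: h(23,11)=(23*31+11)%997=724 h(71,44)=(71*31+44)%997=251 h(26,26)=(26*31+26)%997=832 -> [724, 251, 832]
  L2: h(724,251)=(724*31+251)%997=761 h(832,832)=(832*31+832)%997=702 -> [761, 702]
  L3: h(761,702)=(761*31+702)%997=365 -> [365]
  root = 365 != target 270
Candidate C: set leaf[4] = 64 -> leaves = [12, 11, 71, 44, 64]
  L0: [12, 11, 71, 44, 64]
  L1: h(12,11)=(12*31+11)%997=383 h(71,44)=(71*31+44)%997=251 h(64,64)=(64*31+64)%997=54 -> [383, 251, 54]
  L2: h(383,251)=(383*31+251)%997=160 h(54,54)=(54*31+54)%997=731 -> [160, 731]
  L3: h(160,731)=(160*31+731)%997=706 -> [706]
  root = 706 != target 270
Candidate D: set leaf[1] = 50 -> leaves = [12, 50, 71, 44, 26]
  L0: [12, 50, 71, 44, 26]
  L1: h(12,50)=(12*31+50)%997=422 h(71,44)=(71*31+44)%997=251 h(26,26)=(26*31+26)%997=832 -> [422, 251, 832]
  L2: h(422,251)=(422*31+251)%997=372 h(832,832)=(832*31+832)%997=702 -> [372, 702]
  L3: h(372,702)=(372*31+702)%997=270 -> [270]
  root = 270 == target 270  ** MATCH **
Candidate D produces the target root.

Answer: D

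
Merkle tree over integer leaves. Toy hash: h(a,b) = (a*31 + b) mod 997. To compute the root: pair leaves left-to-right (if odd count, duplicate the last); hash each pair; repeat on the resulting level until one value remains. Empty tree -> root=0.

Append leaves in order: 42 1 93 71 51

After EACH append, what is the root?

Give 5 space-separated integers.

Answer: 42 306 498 476 181

Derivation:
After append 42 (leaves=[42]):
  L0: [42]
  root=42
After append 1 (leaves=[42, 1]):
  L0: [42, 1]
  L1: h(42,1)=(42*31+1)%997=306 -> [306]
  root=306
After append 93 (leaves=[42, 1, 93]):
  L0: [42, 1, 93]
  L1: h(42,1)=(42*31+1)%997=306 h(93,93)=(93*31+93)%997=982 -> [306, 982]
  L2: h(306,982)=(306*31+982)%997=498 -> [498]
  root=498
After append 71 (leaves=[42, 1, 93, 71]):
  L0: [42, 1, 93, 71]
  L1: h(42,1)=(42*31+1)%997=306 h(93,71)=(93*31+71)%997=960 -> [306, 960]
  L2: h(306,960)=(306*31+960)%997=476 -> [476]
  root=476
After append 51 (leaves=[42, 1, 93, 71, 51]):
  L0: [42, 1, 93, 71, 51]
  L1: h(42,1)=(42*31+1)%997=306 h(93,71)=(93*31+71)%997=960 h(51,51)=(51*31+51)%997=635 -> [306, 960, 635]
  L2: h(306,960)=(306*31+960)%997=476 h(635,635)=(635*31+635)%997=380 -> [476, 380]
  L3: h(476,380)=(476*31+380)%997=181 -> [181]
  root=181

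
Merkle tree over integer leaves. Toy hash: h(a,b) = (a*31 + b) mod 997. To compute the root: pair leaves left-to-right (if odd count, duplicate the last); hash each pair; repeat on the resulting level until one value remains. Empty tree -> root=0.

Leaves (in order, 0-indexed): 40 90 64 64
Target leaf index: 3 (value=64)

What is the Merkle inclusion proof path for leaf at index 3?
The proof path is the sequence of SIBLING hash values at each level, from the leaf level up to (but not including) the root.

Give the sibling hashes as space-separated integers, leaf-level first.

Answer: 64 333

Derivation:
L0 (leaves): [40, 90, 64, 64], target index=3
L1: h(40,90)=(40*31+90)%997=333 [pair 0] h(64,64)=(64*31+64)%997=54 [pair 1] -> [333, 54]
  Sibling for proof at L0: 64
L2: h(333,54)=(333*31+54)%997=407 [pair 0] -> [407]
  Sibling for proof at L1: 333
Root: 407
Proof path (sibling hashes from leaf to root): [64, 333]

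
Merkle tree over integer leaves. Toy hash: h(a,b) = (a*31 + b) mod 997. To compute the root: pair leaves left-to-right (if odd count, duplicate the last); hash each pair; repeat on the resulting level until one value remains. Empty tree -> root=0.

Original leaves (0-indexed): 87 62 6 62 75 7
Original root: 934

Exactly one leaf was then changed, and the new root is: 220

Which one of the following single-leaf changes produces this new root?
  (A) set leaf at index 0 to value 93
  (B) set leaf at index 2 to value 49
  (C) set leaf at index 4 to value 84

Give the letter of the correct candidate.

Answer: A

Derivation:
Original leaves: [87, 62, 6, 62, 75, 7]
Target new root: 220
Try each candidate change and compute the resulting root:
Candidate A: set leaf[0] = 93 -> leaves = [93, 62, 6, 62, 75, 7]
  L0: [93, 62, 6, 62, 75, 7]
  L1: h(93,62)=(93*31+62)%997=951 h(6,62)=(6*31+62)%997=248 h(75,7)=(75*31+7)%997=338 -> [951, 248, 338]
  L2: h(951,248)=(951*31+248)%997=816 h(338,338)=(338*31+338)%997=846 -> [816, 846]
  L3: h(816,846)=(816*31+846)%997=220 -> [220]
  root = 220 == target 220  ** MATCH **
Candidate B: set leaf[2] = 49 -> leaves = [87, 62, 49, 62, 75, 7]
  L0: [87, 62, 49, 62, 75, 7]
  L1: h(87,62)=(87*31+62)%997=765 h(49,62)=(49*31+62)%997=584 h(75,7)=(75*31+7)%997=338 -> [765, 584, 338]
  L2: h(765,584)=(765*31+584)%997=371 h(338,338)=(338*31+338)%997=846 -> [371, 846]
  L3: h(371,846)=(371*31+846)%997=383 -> [383]
  root = 383 != target 220
Candidate C: set leaf[4] = 84 -> leaves = [87, 62, 6, 62, 84, 7]
  L0: [87, 62, 6, 62, 84, 7]
  L1: h(87,62)=(87*31+62)%997=765 h(6,62)=(6*31+62)%997=248 h(84,7)=(84*31+7)%997=617 -> [765, 248, 617]
  L2: h(765,248)=(765*31+248)%997=35 h(617,617)=(617*31+617)%997=801 -> [35, 801]
  L3: h(35,801)=(35*31+801)%997=889 -> [889]
  root = 889 != target 220
Candidate A produces the target root.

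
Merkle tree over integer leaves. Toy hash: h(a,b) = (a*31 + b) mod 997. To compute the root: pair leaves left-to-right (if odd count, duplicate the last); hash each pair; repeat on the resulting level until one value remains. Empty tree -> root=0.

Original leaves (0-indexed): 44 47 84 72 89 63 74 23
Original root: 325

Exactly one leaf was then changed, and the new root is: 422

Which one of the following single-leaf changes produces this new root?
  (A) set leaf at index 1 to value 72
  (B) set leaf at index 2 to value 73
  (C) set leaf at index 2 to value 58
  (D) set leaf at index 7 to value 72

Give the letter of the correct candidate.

Original leaves: [44, 47, 84, 72, 89, 63, 74, 23]
Target new root: 422
Try each candidate change and compute the resulting root:
Candidate A: set leaf[1] = 72 -> leaves = [44, 72, 84, 72, 89, 63, 74, 23]
  L0: [44, 72, 84, 72, 89, 63, 74, 23]
  L1: h(44,72)=(44*31+72)%997=439 h(84,72)=(84*31+72)%997=682 h(89,63)=(89*31+63)%997=828 h(74,23)=(74*31+23)%997=323 -> [439, 682, 828, 323]
  L2: h(439,682)=(439*31+682)%997=333 h(828,323)=(828*31+323)%997=69 -> [333, 69]
  L3: h(333,69)=(333*31+69)%997=422 -> [422]
  root = 422 == target 422  ** MATCH **
Candidate B: set leaf[2] = 73 -> leaves = [44, 47, 73, 72, 89, 63, 74, 23]
  L0: [44, 47, 73, 72, 89, 63, 74, 23]
  L1: h(44,47)=(44*31+47)%997=414 h(73,72)=(73*31+72)%997=341 h(89,63)=(89*31+63)%997=828 h(74,23)=(74*31+23)%997=323 -> [414, 341, 828, 323]
  L2: h(414,341)=(414*31+341)%997=214 h(828,323)=(828*31+323)%997=69 -> [214, 69]
  L3: h(214,69)=(214*31+69)%997=721 -> [721]
  root = 721 != target 422
Candidate C: set leaf[2] = 58 -> leaves = [44, 47, 58, 72, 89, 63, 74, 23]
  L0: [44, 47, 58, 72, 89, 63, 74, 23]
  L1: h(44,47)=(44*31+47)%997=414 h(58,72)=(58*31+72)%997=873 h(89,63)=(89*31+63)%997=828 h(74,23)=(74*31+23)%997=323 -> [414, 873, 828, 323]
  L2: h(414,873)=(414*31+873)%997=746 h(828,323)=(828*31+323)%997=69 -> [746, 69]
  L3: h(746,69)=(746*31+69)%997=264 -> [264]
  root = 264 != target 422
Candidate D: set leaf[7] = 72 -> leaves = [44, 47, 84, 72, 89, 63, 74, 72]
  L0: [44, 47, 84, 72, 89, 63, 74, 72]
  L1: h(44,47)=(44*31+47)%997=414 h(84,72)=(84*31+72)%997=682 h(89,63)=(89*31+63)%997=828 h(74,72)=(74*31+72)%997=372 -> [414, 682, 828, 372]
  L2: h(414,682)=(414*31+682)%997=555 h(828,372)=(828*31+372)%997=118 -> [555, 118]
  L3: h(555,118)=(555*31+118)%997=374 -> [374]
  root = 374 != target 422
Candidate A produces the target root.

Answer: A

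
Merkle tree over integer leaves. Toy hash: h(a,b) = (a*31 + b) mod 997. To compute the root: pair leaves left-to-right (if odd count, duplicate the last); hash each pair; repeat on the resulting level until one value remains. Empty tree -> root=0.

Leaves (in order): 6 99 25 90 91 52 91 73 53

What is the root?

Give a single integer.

Answer: 921

Derivation:
L0: [6, 99, 25, 90, 91, 52, 91, 73, 53]
L1: h(6,99)=(6*31+99)%997=285 h(25,90)=(25*31+90)%997=865 h(91,52)=(91*31+52)%997=879 h(91,73)=(91*31+73)%997=900 h(53,53)=(53*31+53)%997=699 -> [285, 865, 879, 900, 699]
L2: h(285,865)=(285*31+865)%997=727 h(879,900)=(879*31+900)%997=233 h(699,699)=(699*31+699)%997=434 -> [727, 233, 434]
L3: h(727,233)=(727*31+233)%997=836 h(434,434)=(434*31+434)%997=927 -> [836, 927]
L4: h(836,927)=(836*31+927)%997=921 -> [921]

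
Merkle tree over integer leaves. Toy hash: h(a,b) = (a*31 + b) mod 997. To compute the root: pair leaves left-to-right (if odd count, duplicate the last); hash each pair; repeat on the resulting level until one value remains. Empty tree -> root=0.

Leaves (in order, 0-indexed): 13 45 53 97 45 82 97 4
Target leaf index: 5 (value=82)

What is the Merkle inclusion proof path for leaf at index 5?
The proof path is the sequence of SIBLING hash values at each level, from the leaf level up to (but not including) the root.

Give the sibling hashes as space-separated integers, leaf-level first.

Answer: 45 20 673

Derivation:
L0 (leaves): [13, 45, 53, 97, 45, 82, 97, 4], target index=5
L1: h(13,45)=(13*31+45)%997=448 [pair 0] h(53,97)=(53*31+97)%997=743 [pair 1] h(45,82)=(45*31+82)%997=480 [pair 2] h(97,4)=(97*31+4)%997=20 [pair 3] -> [448, 743, 480, 20]
  Sibling for proof at L0: 45
L2: h(448,743)=(448*31+743)%997=673 [pair 0] h(480,20)=(480*31+20)%997=942 [pair 1] -> [673, 942]
  Sibling for proof at L1: 20
L3: h(673,942)=(673*31+942)%997=868 [pair 0] -> [868]
  Sibling for proof at L2: 673
Root: 868
Proof path (sibling hashes from leaf to root): [45, 20, 673]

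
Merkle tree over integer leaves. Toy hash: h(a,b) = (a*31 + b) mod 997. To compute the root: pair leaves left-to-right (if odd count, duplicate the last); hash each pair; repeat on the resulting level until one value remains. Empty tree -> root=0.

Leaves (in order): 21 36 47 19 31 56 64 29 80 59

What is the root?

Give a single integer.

Answer: 332

Derivation:
L0: [21, 36, 47, 19, 31, 56, 64, 29, 80, 59]
L1: h(21,36)=(21*31+36)%997=687 h(47,19)=(47*31+19)%997=479 h(31,56)=(31*31+56)%997=20 h(64,29)=(64*31+29)%997=19 h(80,59)=(80*31+59)%997=545 -> [687, 479, 20, 19, 545]
L2: h(687,479)=(687*31+479)%997=839 h(20,19)=(20*31+19)%997=639 h(545,545)=(545*31+545)%997=491 -> [839, 639, 491]
L3: h(839,639)=(839*31+639)%997=726 h(491,491)=(491*31+491)%997=757 -> [726, 757]
L4: h(726,757)=(726*31+757)%997=332 -> [332]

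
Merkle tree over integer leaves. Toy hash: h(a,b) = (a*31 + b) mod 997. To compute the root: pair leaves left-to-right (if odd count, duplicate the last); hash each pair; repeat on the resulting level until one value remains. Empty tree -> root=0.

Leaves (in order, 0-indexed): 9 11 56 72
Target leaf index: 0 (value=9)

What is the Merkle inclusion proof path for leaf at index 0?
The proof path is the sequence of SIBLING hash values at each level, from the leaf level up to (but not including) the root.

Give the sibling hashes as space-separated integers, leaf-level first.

Answer: 11 811

Derivation:
L0 (leaves): [9, 11, 56, 72], target index=0
L1: h(9,11)=(9*31+11)%997=290 [pair 0] h(56,72)=(56*31+72)%997=811 [pair 1] -> [290, 811]
  Sibling for proof at L0: 11
L2: h(290,811)=(290*31+811)%997=828 [pair 0] -> [828]
  Sibling for proof at L1: 811
Root: 828
Proof path (sibling hashes from leaf to root): [11, 811]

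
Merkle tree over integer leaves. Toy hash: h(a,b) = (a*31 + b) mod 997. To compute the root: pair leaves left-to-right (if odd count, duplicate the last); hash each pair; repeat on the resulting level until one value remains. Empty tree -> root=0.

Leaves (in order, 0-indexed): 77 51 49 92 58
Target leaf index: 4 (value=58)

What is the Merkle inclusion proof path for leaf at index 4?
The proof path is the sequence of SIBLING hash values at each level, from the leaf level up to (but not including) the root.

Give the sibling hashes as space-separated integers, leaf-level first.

Answer: 58 859 420

Derivation:
L0 (leaves): [77, 51, 49, 92, 58], target index=4
L1: h(77,51)=(77*31+51)%997=444 [pair 0] h(49,92)=(49*31+92)%997=614 [pair 1] h(58,58)=(58*31+58)%997=859 [pair 2] -> [444, 614, 859]
  Sibling for proof at L0: 58
L2: h(444,614)=(444*31+614)%997=420 [pair 0] h(859,859)=(859*31+859)%997=569 [pair 1] -> [420, 569]
  Sibling for proof at L1: 859
L3: h(420,569)=(420*31+569)%997=628 [pair 0] -> [628]
  Sibling for proof at L2: 420
Root: 628
Proof path (sibling hashes from leaf to root): [58, 859, 420]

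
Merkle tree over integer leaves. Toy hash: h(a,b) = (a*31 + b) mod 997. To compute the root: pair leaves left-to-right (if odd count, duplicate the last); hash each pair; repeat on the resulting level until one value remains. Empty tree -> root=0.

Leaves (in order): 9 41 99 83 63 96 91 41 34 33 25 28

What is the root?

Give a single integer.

Answer: 316

Derivation:
L0: [9, 41, 99, 83, 63, 96, 91, 41, 34, 33, 25, 28]
L1: h(9,41)=(9*31+41)%997=320 h(99,83)=(99*31+83)%997=161 h(63,96)=(63*31+96)%997=55 h(91,41)=(91*31+41)%997=868 h(34,33)=(34*31+33)%997=90 h(25,28)=(25*31+28)%997=803 -> [320, 161, 55, 868, 90, 803]
L2: h(320,161)=(320*31+161)%997=111 h(55,868)=(55*31+868)%997=579 h(90,803)=(90*31+803)%997=602 -> [111, 579, 602]
L3: h(111,579)=(111*31+579)%997=32 h(602,602)=(602*31+602)%997=321 -> [32, 321]
L4: h(32,321)=(32*31+321)%997=316 -> [316]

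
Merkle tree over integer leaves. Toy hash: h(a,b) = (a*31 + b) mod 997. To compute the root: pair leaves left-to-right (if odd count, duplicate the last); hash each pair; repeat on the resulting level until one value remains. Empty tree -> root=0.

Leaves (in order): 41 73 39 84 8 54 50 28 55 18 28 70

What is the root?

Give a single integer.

Answer: 519

Derivation:
L0: [41, 73, 39, 84, 8, 54, 50, 28, 55, 18, 28, 70]
L1: h(41,73)=(41*31+73)%997=347 h(39,84)=(39*31+84)%997=296 h(8,54)=(8*31+54)%997=302 h(50,28)=(50*31+28)%997=581 h(55,18)=(55*31+18)%997=726 h(28,70)=(28*31+70)%997=938 -> [347, 296, 302, 581, 726, 938]
L2: h(347,296)=(347*31+296)%997=86 h(302,581)=(302*31+581)%997=970 h(726,938)=(726*31+938)%997=513 -> [86, 970, 513]
L3: h(86,970)=(86*31+970)%997=645 h(513,513)=(513*31+513)%997=464 -> [645, 464]
L4: h(645,464)=(645*31+464)%997=519 -> [519]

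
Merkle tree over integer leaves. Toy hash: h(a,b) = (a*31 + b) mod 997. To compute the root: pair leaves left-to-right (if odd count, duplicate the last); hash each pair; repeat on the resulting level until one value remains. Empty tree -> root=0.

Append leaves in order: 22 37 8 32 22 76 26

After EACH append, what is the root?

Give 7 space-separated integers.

Answer: 22 719 611 635 339 73 147

Derivation:
After append 22 (leaves=[22]):
  L0: [22]
  root=22
After append 37 (leaves=[22, 37]):
  L0: [22, 37]
  L1: h(22,37)=(22*31+37)%997=719 -> [719]
  root=719
After append 8 (leaves=[22, 37, 8]):
  L0: [22, 37, 8]
  L1: h(22,37)=(22*31+37)%997=719 h(8,8)=(8*31+8)%997=256 -> [719, 256]
  L2: h(719,256)=(719*31+256)%997=611 -> [611]
  root=611
After append 32 (leaves=[22, 37, 8, 32]):
  L0: [22, 37, 8, 32]
  L1: h(22,37)=(22*31+37)%997=719 h(8,32)=(8*31+32)%997=280 -> [719, 280]
  L2: h(719,280)=(719*31+280)%997=635 -> [635]
  root=635
After append 22 (leaves=[22, 37, 8, 32, 22]):
  L0: [22, 37, 8, 32, 22]
  L1: h(22,37)=(22*31+37)%997=719 h(8,32)=(8*31+32)%997=280 h(22,22)=(22*31+22)%997=704 -> [719, 280, 704]
  L2: h(719,280)=(719*31+280)%997=635 h(704,704)=(704*31+704)%997=594 -> [635, 594]
  L3: h(635,594)=(635*31+594)%997=339 -> [339]
  root=339
After append 76 (leaves=[22, 37, 8, 32, 22, 76]):
  L0: [22, 37, 8, 32, 22, 76]
  L1: h(22,37)=(22*31+37)%997=719 h(8,32)=(8*31+32)%997=280 h(22,76)=(22*31+76)%997=758 -> [719, 280, 758]
  L2: h(719,280)=(719*31+280)%997=635 h(758,758)=(758*31+758)%997=328 -> [635, 328]
  L3: h(635,328)=(635*31+328)%997=73 -> [73]
  root=73
After append 26 (leaves=[22, 37, 8, 32, 22, 76, 26]):
  L0: [22, 37, 8, 32, 22, 76, 26]
  L1: h(22,37)=(22*31+37)%997=719 h(8,32)=(8*31+32)%997=280 h(22,76)=(22*31+76)%997=758 h(26,26)=(26*31+26)%997=832 -> [719, 280, 758, 832]
  L2: h(719,280)=(719*31+280)%997=635 h(758,832)=(758*31+832)%997=402 -> [635, 402]
  L3: h(635,402)=(635*31+402)%997=147 -> [147]
  root=147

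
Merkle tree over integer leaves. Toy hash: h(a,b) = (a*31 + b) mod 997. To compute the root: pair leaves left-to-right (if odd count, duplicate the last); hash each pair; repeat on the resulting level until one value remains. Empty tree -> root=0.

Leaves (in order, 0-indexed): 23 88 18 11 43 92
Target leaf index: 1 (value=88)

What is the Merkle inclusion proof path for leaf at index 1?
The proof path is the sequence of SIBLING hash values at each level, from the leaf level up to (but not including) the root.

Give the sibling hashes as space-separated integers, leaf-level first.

L0 (leaves): [23, 88, 18, 11, 43, 92], target index=1
L1: h(23,88)=(23*31+88)%997=801 [pair 0] h(18,11)=(18*31+11)%997=569 [pair 1] h(43,92)=(43*31+92)%997=428 [pair 2] -> [801, 569, 428]
  Sibling for proof at L0: 23
L2: h(801,569)=(801*31+569)%997=475 [pair 0] h(428,428)=(428*31+428)%997=735 [pair 1] -> [475, 735]
  Sibling for proof at L1: 569
L3: h(475,735)=(475*31+735)%997=505 [pair 0] -> [505]
  Sibling for proof at L2: 735
Root: 505
Proof path (sibling hashes from leaf to root): [23, 569, 735]

Answer: 23 569 735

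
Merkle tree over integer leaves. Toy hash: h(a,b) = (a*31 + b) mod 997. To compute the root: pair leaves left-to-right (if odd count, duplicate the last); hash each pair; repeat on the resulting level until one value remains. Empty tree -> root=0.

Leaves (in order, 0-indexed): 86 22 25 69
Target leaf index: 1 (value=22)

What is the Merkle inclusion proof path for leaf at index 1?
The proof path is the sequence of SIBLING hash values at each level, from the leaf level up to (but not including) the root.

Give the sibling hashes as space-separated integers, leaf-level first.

L0 (leaves): [86, 22, 25, 69], target index=1
L1: h(86,22)=(86*31+22)%997=694 [pair 0] h(25,69)=(25*31+69)%997=844 [pair 1] -> [694, 844]
  Sibling for proof at L0: 86
L2: h(694,844)=(694*31+844)%997=424 [pair 0] -> [424]
  Sibling for proof at L1: 844
Root: 424
Proof path (sibling hashes from leaf to root): [86, 844]

Answer: 86 844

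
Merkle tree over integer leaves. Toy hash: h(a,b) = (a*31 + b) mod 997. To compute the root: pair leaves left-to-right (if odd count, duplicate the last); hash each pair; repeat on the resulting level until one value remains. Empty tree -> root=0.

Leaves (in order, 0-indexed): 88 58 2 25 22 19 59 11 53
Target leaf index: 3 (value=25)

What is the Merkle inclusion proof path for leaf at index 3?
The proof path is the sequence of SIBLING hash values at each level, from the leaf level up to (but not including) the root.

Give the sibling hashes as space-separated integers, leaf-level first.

Answer: 2 792 640 927

Derivation:
L0 (leaves): [88, 58, 2, 25, 22, 19, 59, 11, 53], target index=3
L1: h(88,58)=(88*31+58)%997=792 [pair 0] h(2,25)=(2*31+25)%997=87 [pair 1] h(22,19)=(22*31+19)%997=701 [pair 2] h(59,11)=(59*31+11)%997=843 [pair 3] h(53,53)=(53*31+53)%997=699 [pair 4] -> [792, 87, 701, 843, 699]
  Sibling for proof at L0: 2
L2: h(792,87)=(792*31+87)%997=711 [pair 0] h(701,843)=(701*31+843)%997=640 [pair 1] h(699,699)=(699*31+699)%997=434 [pair 2] -> [711, 640, 434]
  Sibling for proof at L1: 792
L3: h(711,640)=(711*31+640)%997=747 [pair 0] h(434,434)=(434*31+434)%997=927 [pair 1] -> [747, 927]
  Sibling for proof at L2: 640
L4: h(747,927)=(747*31+927)%997=156 [pair 0] -> [156]
  Sibling for proof at L3: 927
Root: 156
Proof path (sibling hashes from leaf to root): [2, 792, 640, 927]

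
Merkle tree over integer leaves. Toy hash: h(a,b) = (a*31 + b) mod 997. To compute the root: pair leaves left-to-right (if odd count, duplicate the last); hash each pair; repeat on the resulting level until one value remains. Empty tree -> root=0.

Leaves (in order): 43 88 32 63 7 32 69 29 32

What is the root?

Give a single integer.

L0: [43, 88, 32, 63, 7, 32, 69, 29, 32]
L1: h(43,88)=(43*31+88)%997=424 h(32,63)=(32*31+63)%997=58 h(7,32)=(7*31+32)%997=249 h(69,29)=(69*31+29)%997=174 h(32,32)=(32*31+32)%997=27 -> [424, 58, 249, 174, 27]
L2: h(424,58)=(424*31+58)%997=241 h(249,174)=(249*31+174)%997=914 h(27,27)=(27*31+27)%997=864 -> [241, 914, 864]
L3: h(241,914)=(241*31+914)%997=409 h(864,864)=(864*31+864)%997=729 -> [409, 729]
L4: h(409,729)=(409*31+729)%997=447 -> [447]

Answer: 447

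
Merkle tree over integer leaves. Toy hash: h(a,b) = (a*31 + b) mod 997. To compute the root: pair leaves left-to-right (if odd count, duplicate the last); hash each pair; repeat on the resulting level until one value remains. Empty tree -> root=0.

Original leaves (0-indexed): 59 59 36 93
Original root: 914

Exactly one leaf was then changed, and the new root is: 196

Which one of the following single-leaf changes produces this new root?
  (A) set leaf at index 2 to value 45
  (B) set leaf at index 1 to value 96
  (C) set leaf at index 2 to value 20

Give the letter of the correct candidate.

Original leaves: [59, 59, 36, 93]
Target new root: 196
Try each candidate change and compute the resulting root:
Candidate A: set leaf[2] = 45 -> leaves = [59, 59, 45, 93]
  L0: [59, 59, 45, 93]
  L1: h(59,59)=(59*31+59)%997=891 h(45,93)=(45*31+93)%997=491 -> [891, 491]
  L2: h(891,491)=(891*31+491)%997=196 -> [196]
  root = 196 == target 196  ** MATCH **
Candidate B: set leaf[1] = 96 -> leaves = [59, 96, 36, 93]
  L0: [59, 96, 36, 93]
  L1: h(59,96)=(59*31+96)%997=928 h(36,93)=(36*31+93)%997=212 -> [928, 212]
  L2: h(928,212)=(928*31+212)%997=67 -> [67]
  root = 67 != target 196
Candidate C: set leaf[2] = 20 -> leaves = [59, 59, 20, 93]
  L0: [59, 59, 20, 93]
  L1: h(59,59)=(59*31+59)%997=891 h(20,93)=(20*31+93)%997=713 -> [891, 713]
  L2: h(891,713)=(891*31+713)%997=418 -> [418]
  root = 418 != target 196
Candidate A produces the target root.

Answer: A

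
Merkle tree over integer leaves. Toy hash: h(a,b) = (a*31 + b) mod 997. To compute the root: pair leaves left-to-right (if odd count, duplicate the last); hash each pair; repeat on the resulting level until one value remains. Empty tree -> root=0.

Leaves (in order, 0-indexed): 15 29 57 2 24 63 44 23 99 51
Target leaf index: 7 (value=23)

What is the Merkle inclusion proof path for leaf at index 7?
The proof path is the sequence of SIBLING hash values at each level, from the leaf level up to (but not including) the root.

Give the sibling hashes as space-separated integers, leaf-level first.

L0 (leaves): [15, 29, 57, 2, 24, 63, 44, 23, 99, 51], target index=7
L1: h(15,29)=(15*31+29)%997=494 [pair 0] h(57,2)=(57*31+2)%997=772 [pair 1] h(24,63)=(24*31+63)%997=807 [pair 2] h(44,23)=(44*31+23)%997=390 [pair 3] h(99,51)=(99*31+51)%997=129 [pair 4] -> [494, 772, 807, 390, 129]
  Sibling for proof at L0: 44
L2: h(494,772)=(494*31+772)%997=134 [pair 0] h(807,390)=(807*31+390)%997=482 [pair 1] h(129,129)=(129*31+129)%997=140 [pair 2] -> [134, 482, 140]
  Sibling for proof at L1: 807
L3: h(134,482)=(134*31+482)%997=648 [pair 0] h(140,140)=(140*31+140)%997=492 [pair 1] -> [648, 492]
  Sibling for proof at L2: 134
L4: h(648,492)=(648*31+492)%997=640 [pair 0] -> [640]
  Sibling for proof at L3: 492
Root: 640
Proof path (sibling hashes from leaf to root): [44, 807, 134, 492]

Answer: 44 807 134 492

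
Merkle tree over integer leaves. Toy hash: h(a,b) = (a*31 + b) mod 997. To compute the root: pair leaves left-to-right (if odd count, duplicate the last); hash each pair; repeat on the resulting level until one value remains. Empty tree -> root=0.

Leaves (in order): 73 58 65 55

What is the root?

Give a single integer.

Answer: 243

Derivation:
L0: [73, 58, 65, 55]
L1: h(73,58)=(73*31+58)%997=327 h(65,55)=(65*31+55)%997=76 -> [327, 76]
L2: h(327,76)=(327*31+76)%997=243 -> [243]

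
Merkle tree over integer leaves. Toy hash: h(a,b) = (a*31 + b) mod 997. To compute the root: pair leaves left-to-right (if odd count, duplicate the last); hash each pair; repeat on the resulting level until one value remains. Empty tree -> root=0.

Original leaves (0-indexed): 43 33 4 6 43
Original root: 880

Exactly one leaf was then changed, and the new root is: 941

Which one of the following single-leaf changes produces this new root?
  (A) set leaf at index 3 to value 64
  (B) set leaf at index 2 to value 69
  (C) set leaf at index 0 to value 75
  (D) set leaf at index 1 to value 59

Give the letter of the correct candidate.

Answer: D

Derivation:
Original leaves: [43, 33, 4, 6, 43]
Target new root: 941
Try each candidate change and compute the resulting root:
Candidate A: set leaf[3] = 64 -> leaves = [43, 33, 4, 64, 43]
  L0: [43, 33, 4, 64, 43]
  L1: h(43,33)=(43*31+33)%997=369 h(4,64)=(4*31+64)%997=188 h(43,43)=(43*31+43)%997=379 -> [369, 188, 379]
  L2: h(369,188)=(369*31+188)%997=660 h(379,379)=(379*31+379)%997=164 -> [660, 164]
  L3: h(660,164)=(660*31+164)%997=684 -> [684]
  root = 684 != target 941
Candidate B: set leaf[2] = 69 -> leaves = [43, 33, 69, 6, 43]
  L0: [43, 33, 69, 6, 43]
  L1: h(43,33)=(43*31+33)%997=369 h(69,6)=(69*31+6)%997=151 h(43,43)=(43*31+43)%997=379 -> [369, 151, 379]
  L2: h(369,151)=(369*31+151)%997=623 h(379,379)=(379*31+379)%997=164 -> [623, 164]
  L3: h(623,164)=(623*31+164)%997=534 -> [534]
  root = 534 != target 941
Candidate C: set leaf[0] = 75 -> leaves = [75, 33, 4, 6, 43]
  L0: [75, 33, 4, 6, 43]
  L1: h(75,33)=(75*31+33)%997=364 h(4,6)=(4*31+6)%997=130 h(43,43)=(43*31+43)%997=379 -> [364, 130, 379]
  L2: h(364,130)=(364*31+130)%997=447 h(379,379)=(379*31+379)%997=164 -> [447, 164]
  L3: h(447,164)=(447*31+164)%997=63 -> [63]
  root = 63 != target 941
Candidate D: set leaf[1] = 59 -> leaves = [43, 59, 4, 6, 43]
  L0: [43, 59, 4, 6, 43]
  L1: h(43,59)=(43*31+59)%997=395 h(4,6)=(4*31+6)%997=130 h(43,43)=(43*31+43)%997=379 -> [395, 130, 379]
  L2: h(395,130)=(395*31+130)%997=411 h(379,379)=(379*31+379)%997=164 -> [411, 164]
  L3: h(411,164)=(411*31+164)%997=941 -> [941]
  root = 941 == target 941  ** MATCH **
Candidate D produces the target root.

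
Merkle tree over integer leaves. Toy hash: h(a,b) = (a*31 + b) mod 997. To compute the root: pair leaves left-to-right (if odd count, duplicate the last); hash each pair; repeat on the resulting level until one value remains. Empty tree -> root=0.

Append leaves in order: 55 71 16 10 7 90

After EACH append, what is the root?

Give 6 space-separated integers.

Answer: 55 779 733 727 792 457

Derivation:
After append 55 (leaves=[55]):
  L0: [55]
  root=55
After append 71 (leaves=[55, 71]):
  L0: [55, 71]
  L1: h(55,71)=(55*31+71)%997=779 -> [779]
  root=779
After append 16 (leaves=[55, 71, 16]):
  L0: [55, 71, 16]
  L1: h(55,71)=(55*31+71)%997=779 h(16,16)=(16*31+16)%997=512 -> [779, 512]
  L2: h(779,512)=(779*31+512)%997=733 -> [733]
  root=733
After append 10 (leaves=[55, 71, 16, 10]):
  L0: [55, 71, 16, 10]
  L1: h(55,71)=(55*31+71)%997=779 h(16,10)=(16*31+10)%997=506 -> [779, 506]
  L2: h(779,506)=(779*31+506)%997=727 -> [727]
  root=727
After append 7 (leaves=[55, 71, 16, 10, 7]):
  L0: [55, 71, 16, 10, 7]
  L1: h(55,71)=(55*31+71)%997=779 h(16,10)=(16*31+10)%997=506 h(7,7)=(7*31+7)%997=224 -> [779, 506, 224]
  L2: h(779,506)=(779*31+506)%997=727 h(224,224)=(224*31+224)%997=189 -> [727, 189]
  L3: h(727,189)=(727*31+189)%997=792 -> [792]
  root=792
After append 90 (leaves=[55, 71, 16, 10, 7, 90]):
  L0: [55, 71, 16, 10, 7, 90]
  L1: h(55,71)=(55*31+71)%997=779 h(16,10)=(16*31+10)%997=506 h(7,90)=(7*31+90)%997=307 -> [779, 506, 307]
  L2: h(779,506)=(779*31+506)%997=727 h(307,307)=(307*31+307)%997=851 -> [727, 851]
  L3: h(727,851)=(727*31+851)%997=457 -> [457]
  root=457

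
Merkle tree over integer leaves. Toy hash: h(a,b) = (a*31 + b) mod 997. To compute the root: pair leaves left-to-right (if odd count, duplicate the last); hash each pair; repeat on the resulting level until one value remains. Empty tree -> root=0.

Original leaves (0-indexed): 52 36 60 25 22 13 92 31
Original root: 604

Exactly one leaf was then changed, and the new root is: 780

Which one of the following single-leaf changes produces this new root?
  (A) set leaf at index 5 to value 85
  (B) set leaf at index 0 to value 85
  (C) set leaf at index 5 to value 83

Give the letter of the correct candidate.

Original leaves: [52, 36, 60, 25, 22, 13, 92, 31]
Target new root: 780
Try each candidate change and compute the resulting root:
Candidate A: set leaf[5] = 85 -> leaves = [52, 36, 60, 25, 22, 85, 92, 31]
  L0: [52, 36, 60, 25, 22, 85, 92, 31]
  L1: h(52,36)=(52*31+36)%997=651 h(60,25)=(60*31+25)%997=888 h(22,85)=(22*31+85)%997=767 h(92,31)=(92*31+31)%997=889 -> [651, 888, 767, 889]
  L2: h(651,888)=(651*31+888)%997=132 h(767,889)=(767*31+889)%997=738 -> [132, 738]
  L3: h(132,738)=(132*31+738)%997=842 -> [842]
  root = 842 != target 780
Candidate B: set leaf[0] = 85 -> leaves = [85, 36, 60, 25, 22, 13, 92, 31]
  L0: [85, 36, 60, 25, 22, 13, 92, 31]
  L1: h(85,36)=(85*31+36)%997=677 h(60,25)=(60*31+25)%997=888 h(22,13)=(22*31+13)%997=695 h(92,31)=(92*31+31)%997=889 -> [677, 888, 695, 889]
  L2: h(677,888)=(677*31+888)%997=938 h(695,889)=(695*31+889)%997=500 -> [938, 500]
  L3: h(938,500)=(938*31+500)%997=665 -> [665]
  root = 665 != target 780
Candidate C: set leaf[5] = 83 -> leaves = [52, 36, 60, 25, 22, 83, 92, 31]
  L0: [52, 36, 60, 25, 22, 83, 92, 31]
  L1: h(52,36)=(52*31+36)%997=651 h(60,25)=(60*31+25)%997=888 h(22,83)=(22*31+83)%997=765 h(92,31)=(92*31+31)%997=889 -> [651, 888, 765, 889]
  L2: h(651,888)=(651*31+888)%997=132 h(765,889)=(765*31+889)%997=676 -> [132, 676]
  L3: h(132,676)=(132*31+676)%997=780 -> [780]
  root = 780 == target 780  ** MATCH **
Candidate C produces the target root.

Answer: C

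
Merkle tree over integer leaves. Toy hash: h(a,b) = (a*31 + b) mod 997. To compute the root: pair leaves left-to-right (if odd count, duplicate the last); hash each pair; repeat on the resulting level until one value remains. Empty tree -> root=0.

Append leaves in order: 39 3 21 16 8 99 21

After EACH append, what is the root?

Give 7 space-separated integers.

After append 39 (leaves=[39]):
  L0: [39]
  root=39
After append 3 (leaves=[39, 3]):
  L0: [39, 3]
  L1: h(39,3)=(39*31+3)%997=215 -> [215]
  root=215
After append 21 (leaves=[39, 3, 21]):
  L0: [39, 3, 21]
  L1: h(39,3)=(39*31+3)%997=215 h(21,21)=(21*31+21)%997=672 -> [215, 672]
  L2: h(215,672)=(215*31+672)%997=358 -> [358]
  root=358
After append 16 (leaves=[39, 3, 21, 16]):
  L0: [39, 3, 21, 16]
  L1: h(39,3)=(39*31+3)%997=215 h(21,16)=(21*31+16)%997=667 -> [215, 667]
  L2: h(215,667)=(215*31+667)%997=353 -> [353]
  root=353
After append 8 (leaves=[39, 3, 21, 16, 8]):
  L0: [39, 3, 21, 16, 8]
  L1: h(39,3)=(39*31+3)%997=215 h(21,16)=(21*31+16)%997=667 h(8,8)=(8*31+8)%997=256 -> [215, 667, 256]
  L2: h(215,667)=(215*31+667)%997=353 h(256,256)=(256*31+256)%997=216 -> [353, 216]
  L3: h(353,216)=(353*31+216)%997=192 -> [192]
  root=192
After append 99 (leaves=[39, 3, 21, 16, 8, 99]):
  L0: [39, 3, 21, 16, 8, 99]
  L1: h(39,3)=(39*31+3)%997=215 h(21,16)=(21*31+16)%997=667 h(8,99)=(8*31+99)%997=347 -> [215, 667, 347]
  L2: h(215,667)=(215*31+667)%997=353 h(347,347)=(347*31+347)%997=137 -> [353, 137]
  L3: h(353,137)=(353*31+137)%997=113 -> [113]
  root=113
After append 21 (leaves=[39, 3, 21, 16, 8, 99, 21]):
  L0: [39, 3, 21, 16, 8, 99, 21]
  L1: h(39,3)=(39*31+3)%997=215 h(21,16)=(21*31+16)%997=667 h(8,99)=(8*31+99)%997=347 h(21,21)=(21*31+21)%997=672 -> [215, 667, 347, 672]
  L2: h(215,667)=(215*31+667)%997=353 h(347,672)=(347*31+672)%997=462 -> [353, 462]
  L3: h(353,462)=(353*31+462)%997=438 -> [438]
  root=438

Answer: 39 215 358 353 192 113 438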